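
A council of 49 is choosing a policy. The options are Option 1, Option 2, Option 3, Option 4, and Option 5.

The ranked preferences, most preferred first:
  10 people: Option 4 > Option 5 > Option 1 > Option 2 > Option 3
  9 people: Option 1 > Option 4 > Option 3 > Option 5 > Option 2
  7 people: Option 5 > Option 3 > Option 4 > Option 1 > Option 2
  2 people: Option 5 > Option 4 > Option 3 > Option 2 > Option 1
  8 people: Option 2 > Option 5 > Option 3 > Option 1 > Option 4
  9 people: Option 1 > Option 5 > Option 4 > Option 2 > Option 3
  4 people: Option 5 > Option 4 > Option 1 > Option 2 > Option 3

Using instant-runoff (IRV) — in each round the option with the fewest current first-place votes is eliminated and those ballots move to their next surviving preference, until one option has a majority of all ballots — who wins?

Option 5

Round 1: Option 1 18, Option 2 8, Option 3 0, Option 4 10, Option 5 13. Option 3 eliminated.
Round 2: Option 1 18, Option 2 8, Option 4 10, Option 5 13. Option 2 eliminated.
Round 3: Option 1 18, Option 4 10, Option 5 21. Option 4 eliminated.
Round 4: Option 1 18, Option 5 31. Option 5 has a majority (≥25).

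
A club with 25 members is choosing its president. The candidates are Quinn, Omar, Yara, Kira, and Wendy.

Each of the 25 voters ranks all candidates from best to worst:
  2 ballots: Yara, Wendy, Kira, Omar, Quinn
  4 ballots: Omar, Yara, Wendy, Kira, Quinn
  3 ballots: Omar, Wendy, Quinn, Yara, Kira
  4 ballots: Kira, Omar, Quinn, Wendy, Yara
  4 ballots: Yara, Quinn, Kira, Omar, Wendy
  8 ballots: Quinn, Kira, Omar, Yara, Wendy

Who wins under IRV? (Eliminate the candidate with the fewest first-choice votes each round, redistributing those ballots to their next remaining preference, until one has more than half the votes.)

Round 1: Quinn 8, Omar 7, Yara 6, Kira 4, Wendy 0. Wendy eliminated.
Round 2: Quinn 8, Omar 7, Yara 6, Kira 4. Kira eliminated.
Round 3: Quinn 8, Omar 11, Yara 6. Yara eliminated.
Round 4: Quinn 12, Omar 13. Omar has a majority (≥13).

Omar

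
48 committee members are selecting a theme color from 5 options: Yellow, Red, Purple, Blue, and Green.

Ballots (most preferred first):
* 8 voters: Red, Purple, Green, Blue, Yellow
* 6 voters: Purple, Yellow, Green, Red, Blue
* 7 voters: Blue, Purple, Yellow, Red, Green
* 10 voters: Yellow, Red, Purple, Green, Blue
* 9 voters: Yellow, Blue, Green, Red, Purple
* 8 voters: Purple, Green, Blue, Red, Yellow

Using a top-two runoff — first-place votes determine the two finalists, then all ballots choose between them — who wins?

Purple

Round 1 first-place votes: Yellow 19, Red 8, Purple 14, Blue 7, Green 0. Yellow and Purple advance.
Runoff: Yellow is ranked above Purple on 19 ballots, Purple above Yellow on 29.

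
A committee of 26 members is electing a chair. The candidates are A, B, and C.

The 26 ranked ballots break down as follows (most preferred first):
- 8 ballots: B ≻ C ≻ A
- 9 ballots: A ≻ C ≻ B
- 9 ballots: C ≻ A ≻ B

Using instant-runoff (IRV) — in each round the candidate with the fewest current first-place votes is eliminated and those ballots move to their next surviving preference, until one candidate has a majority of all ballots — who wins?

Round 1: A 9, B 8, C 9. B eliminated.
Round 2: A 9, C 17. C has a majority (≥14).

C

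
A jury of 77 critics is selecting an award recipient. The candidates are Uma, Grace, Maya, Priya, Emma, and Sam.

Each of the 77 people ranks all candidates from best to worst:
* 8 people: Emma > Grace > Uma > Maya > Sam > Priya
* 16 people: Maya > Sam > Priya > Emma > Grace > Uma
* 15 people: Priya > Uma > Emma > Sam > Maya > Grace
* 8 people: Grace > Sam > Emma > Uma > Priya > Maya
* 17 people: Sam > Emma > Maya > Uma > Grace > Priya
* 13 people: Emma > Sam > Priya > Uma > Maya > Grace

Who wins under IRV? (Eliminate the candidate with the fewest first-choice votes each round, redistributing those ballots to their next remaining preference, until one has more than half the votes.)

Sam

Round 1: Uma 0, Grace 8, Maya 16, Priya 15, Emma 21, Sam 17. Uma eliminated.
Round 2: Grace 8, Maya 16, Priya 15, Emma 21, Sam 17. Grace eliminated.
Round 3: Maya 16, Priya 15, Emma 21, Sam 25. Priya eliminated.
Round 4: Maya 16, Emma 36, Sam 25. Maya eliminated.
Round 5: Emma 36, Sam 41. Sam has a majority (≥39).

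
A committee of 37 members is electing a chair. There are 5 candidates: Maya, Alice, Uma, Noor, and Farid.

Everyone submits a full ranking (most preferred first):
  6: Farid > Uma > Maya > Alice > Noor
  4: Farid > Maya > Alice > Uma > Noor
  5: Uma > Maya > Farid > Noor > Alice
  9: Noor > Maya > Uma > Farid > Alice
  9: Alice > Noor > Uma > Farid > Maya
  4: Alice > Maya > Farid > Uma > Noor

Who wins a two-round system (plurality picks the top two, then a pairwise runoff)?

Farid

Round 1 first-place votes: Maya 0, Alice 13, Uma 5, Noor 9, Farid 10. Alice and Farid advance.
Runoff: Alice is ranked above Farid on 13 ballots, Farid above Alice on 24.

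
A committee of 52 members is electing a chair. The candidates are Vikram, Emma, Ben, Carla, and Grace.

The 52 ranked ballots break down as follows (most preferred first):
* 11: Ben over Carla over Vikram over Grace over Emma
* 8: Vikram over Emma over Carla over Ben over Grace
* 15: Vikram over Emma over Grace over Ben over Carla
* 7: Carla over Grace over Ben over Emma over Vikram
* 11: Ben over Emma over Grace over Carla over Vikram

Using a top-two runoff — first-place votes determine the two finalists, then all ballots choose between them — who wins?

Round 1 first-place votes: Vikram 23, Emma 0, Ben 22, Carla 7, Grace 0. Vikram and Ben advance.
Runoff: Vikram is ranked above Ben on 23 ballots, Ben above Vikram on 29.

Ben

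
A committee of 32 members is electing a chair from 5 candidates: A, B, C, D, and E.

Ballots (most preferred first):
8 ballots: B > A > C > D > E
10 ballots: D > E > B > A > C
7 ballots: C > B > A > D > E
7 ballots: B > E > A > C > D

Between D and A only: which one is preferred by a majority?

D is ranked above A on 10 ballots; A above D on 22.

A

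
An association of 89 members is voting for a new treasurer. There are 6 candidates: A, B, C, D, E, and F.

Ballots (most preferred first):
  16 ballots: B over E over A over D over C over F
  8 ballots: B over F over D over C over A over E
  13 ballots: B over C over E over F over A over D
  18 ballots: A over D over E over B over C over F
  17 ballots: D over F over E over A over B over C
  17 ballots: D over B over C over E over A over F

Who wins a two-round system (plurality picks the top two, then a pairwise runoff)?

D

Round 1 first-place votes: A 18, B 37, C 0, D 34, E 0, F 0. B and D advance.
Runoff: B is ranked above D on 37 ballots, D above B on 52.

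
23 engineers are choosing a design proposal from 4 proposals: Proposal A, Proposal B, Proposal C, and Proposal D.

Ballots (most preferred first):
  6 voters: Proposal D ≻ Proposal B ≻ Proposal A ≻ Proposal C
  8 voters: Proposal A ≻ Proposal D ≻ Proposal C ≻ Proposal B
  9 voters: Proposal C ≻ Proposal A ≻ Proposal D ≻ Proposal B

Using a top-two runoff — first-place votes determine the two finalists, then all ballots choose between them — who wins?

Round 1 first-place votes: Proposal A 8, Proposal B 0, Proposal C 9, Proposal D 6. Proposal C and Proposal A advance.
Runoff: Proposal C is ranked above Proposal A on 9 ballots, Proposal A above Proposal C on 14.

Proposal A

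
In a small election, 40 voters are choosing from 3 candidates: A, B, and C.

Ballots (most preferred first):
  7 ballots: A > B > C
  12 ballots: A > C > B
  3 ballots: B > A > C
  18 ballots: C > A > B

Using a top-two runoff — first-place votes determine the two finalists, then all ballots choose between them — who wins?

Round 1 first-place votes: A 19, B 3, C 18. A and C advance.
Runoff: A is ranked above C on 22 ballots, C above A on 18.

A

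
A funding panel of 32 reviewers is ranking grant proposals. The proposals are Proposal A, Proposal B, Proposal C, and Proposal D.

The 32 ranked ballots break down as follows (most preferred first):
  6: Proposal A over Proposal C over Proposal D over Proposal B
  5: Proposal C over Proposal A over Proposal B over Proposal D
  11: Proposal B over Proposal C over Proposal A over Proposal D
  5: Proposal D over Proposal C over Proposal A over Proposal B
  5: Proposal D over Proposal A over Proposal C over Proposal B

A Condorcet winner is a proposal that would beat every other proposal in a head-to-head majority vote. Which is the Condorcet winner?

Proposal C

Proposal C vs Proposal A: 21–11
Proposal C vs Proposal B: 21–11
Proposal C vs Proposal D: 22–10
Proposal C beats every other proposal.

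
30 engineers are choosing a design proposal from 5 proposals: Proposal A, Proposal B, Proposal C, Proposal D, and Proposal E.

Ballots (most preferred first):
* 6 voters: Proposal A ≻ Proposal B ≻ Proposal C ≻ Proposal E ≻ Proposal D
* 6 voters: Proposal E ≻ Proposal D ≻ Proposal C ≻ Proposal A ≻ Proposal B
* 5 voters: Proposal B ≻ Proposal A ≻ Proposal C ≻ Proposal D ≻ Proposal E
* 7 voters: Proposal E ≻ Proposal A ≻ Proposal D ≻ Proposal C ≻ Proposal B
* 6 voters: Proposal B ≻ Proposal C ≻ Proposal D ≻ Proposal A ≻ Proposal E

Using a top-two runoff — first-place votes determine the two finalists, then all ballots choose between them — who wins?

Round 1 first-place votes: Proposal A 6, Proposal B 11, Proposal C 0, Proposal D 0, Proposal E 13. Proposal E and Proposal B advance.
Runoff: Proposal E is ranked above Proposal B on 13 ballots, Proposal B above Proposal E on 17.

Proposal B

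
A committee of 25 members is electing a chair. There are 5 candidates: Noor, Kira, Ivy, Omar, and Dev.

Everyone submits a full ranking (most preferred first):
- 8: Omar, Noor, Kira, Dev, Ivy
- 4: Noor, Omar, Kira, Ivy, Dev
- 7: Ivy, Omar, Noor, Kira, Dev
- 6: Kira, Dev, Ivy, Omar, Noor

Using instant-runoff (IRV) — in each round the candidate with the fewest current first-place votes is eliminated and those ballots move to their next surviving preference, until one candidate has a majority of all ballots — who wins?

Round 1: Noor 4, Kira 6, Ivy 7, Omar 8, Dev 0. Dev eliminated.
Round 2: Noor 4, Kira 6, Ivy 7, Omar 8. Noor eliminated.
Round 3: Kira 6, Ivy 7, Omar 12. Kira eliminated.
Round 4: Ivy 13, Omar 12. Ivy has a majority (≥13).

Ivy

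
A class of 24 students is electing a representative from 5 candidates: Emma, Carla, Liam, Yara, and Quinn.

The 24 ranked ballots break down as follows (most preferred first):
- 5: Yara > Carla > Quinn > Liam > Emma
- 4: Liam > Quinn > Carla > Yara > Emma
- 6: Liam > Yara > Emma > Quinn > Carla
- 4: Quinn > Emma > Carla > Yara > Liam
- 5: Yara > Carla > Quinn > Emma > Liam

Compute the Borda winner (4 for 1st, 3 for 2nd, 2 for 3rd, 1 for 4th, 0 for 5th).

Emma: 5×0 + 4×0 + 6×2 + 4×3 + 5×1 = 29
Carla: 5×3 + 4×2 + 6×0 + 4×2 + 5×3 = 46
Liam: 5×1 + 4×4 + 6×4 + 4×0 + 5×0 = 45
Yara: 5×4 + 4×1 + 6×3 + 4×1 + 5×4 = 66
Quinn: 5×2 + 4×3 + 6×1 + 4×4 + 5×2 = 54

Yara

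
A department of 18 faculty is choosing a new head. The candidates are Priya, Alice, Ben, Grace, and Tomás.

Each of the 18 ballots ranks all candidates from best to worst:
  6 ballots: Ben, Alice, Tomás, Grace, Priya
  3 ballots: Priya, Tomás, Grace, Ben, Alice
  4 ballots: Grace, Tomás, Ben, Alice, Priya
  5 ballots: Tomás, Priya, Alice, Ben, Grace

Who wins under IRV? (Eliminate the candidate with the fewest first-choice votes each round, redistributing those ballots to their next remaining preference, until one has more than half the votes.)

Tomás

Round 1: Priya 3, Alice 0, Ben 6, Grace 4, Tomás 5. Alice eliminated.
Round 2: Priya 3, Ben 6, Grace 4, Tomás 5. Priya eliminated.
Round 3: Ben 6, Grace 4, Tomás 8. Grace eliminated.
Round 4: Ben 6, Tomás 12. Tomás has a majority (≥10).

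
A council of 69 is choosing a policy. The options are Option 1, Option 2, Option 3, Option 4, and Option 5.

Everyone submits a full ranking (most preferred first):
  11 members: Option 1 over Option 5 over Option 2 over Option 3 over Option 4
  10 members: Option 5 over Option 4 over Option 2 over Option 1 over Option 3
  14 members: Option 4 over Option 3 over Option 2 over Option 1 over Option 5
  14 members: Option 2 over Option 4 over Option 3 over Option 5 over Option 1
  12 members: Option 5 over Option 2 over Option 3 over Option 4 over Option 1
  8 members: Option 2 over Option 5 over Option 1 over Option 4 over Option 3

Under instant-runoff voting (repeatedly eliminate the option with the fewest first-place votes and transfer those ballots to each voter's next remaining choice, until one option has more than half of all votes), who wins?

Option 2

Round 1: Option 1 11, Option 2 22, Option 3 0, Option 4 14, Option 5 22. Option 3 eliminated.
Round 2: Option 1 11, Option 2 22, Option 4 14, Option 5 22. Option 1 eliminated.
Round 3: Option 2 22, Option 4 14, Option 5 33. Option 4 eliminated.
Round 4: Option 2 36, Option 5 33. Option 2 has a majority (≥35).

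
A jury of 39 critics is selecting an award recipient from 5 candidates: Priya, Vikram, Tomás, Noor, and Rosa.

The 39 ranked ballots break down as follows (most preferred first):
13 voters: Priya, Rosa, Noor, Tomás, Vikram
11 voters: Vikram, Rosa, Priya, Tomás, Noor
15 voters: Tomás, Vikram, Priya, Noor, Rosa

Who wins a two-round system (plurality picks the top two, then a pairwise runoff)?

Round 1 first-place votes: Priya 13, Vikram 11, Tomás 15, Noor 0, Rosa 0. Tomás and Priya advance.
Runoff: Tomás is ranked above Priya on 15 ballots, Priya above Tomás on 24.

Priya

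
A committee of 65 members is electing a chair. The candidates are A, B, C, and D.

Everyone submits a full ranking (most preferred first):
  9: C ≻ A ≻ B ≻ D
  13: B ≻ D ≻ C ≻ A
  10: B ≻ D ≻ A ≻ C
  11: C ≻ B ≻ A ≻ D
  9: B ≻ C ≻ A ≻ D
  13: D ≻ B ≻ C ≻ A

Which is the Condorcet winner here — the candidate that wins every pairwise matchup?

B vs A: 56–9
B vs C: 45–20
B vs D: 52–13
B beats every other candidate.

B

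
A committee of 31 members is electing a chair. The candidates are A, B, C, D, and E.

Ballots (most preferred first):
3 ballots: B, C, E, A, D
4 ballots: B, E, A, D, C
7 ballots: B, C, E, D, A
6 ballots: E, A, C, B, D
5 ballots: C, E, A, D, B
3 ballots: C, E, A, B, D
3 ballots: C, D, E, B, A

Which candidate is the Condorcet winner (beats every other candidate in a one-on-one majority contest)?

C

C vs A: 21–10
C vs B: 17–14
C vs D: 27–4
C vs E: 21–10
C beats every other candidate.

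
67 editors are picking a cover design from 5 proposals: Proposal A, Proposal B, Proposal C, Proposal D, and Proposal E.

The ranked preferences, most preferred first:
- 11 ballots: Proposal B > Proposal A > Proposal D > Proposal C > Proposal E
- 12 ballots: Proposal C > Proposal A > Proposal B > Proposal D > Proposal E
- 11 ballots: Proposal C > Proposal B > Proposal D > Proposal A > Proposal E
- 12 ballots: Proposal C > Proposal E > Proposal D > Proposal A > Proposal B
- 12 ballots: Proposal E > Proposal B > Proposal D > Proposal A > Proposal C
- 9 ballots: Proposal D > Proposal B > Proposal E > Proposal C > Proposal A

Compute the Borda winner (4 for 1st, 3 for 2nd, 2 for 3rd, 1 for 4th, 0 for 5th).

Proposal B

Proposal A: 11×3 + 12×3 + 11×1 + 12×1 + 12×1 + 9×0 = 104
Proposal B: 11×4 + 12×2 + 11×3 + 12×0 + 12×3 + 9×3 = 164
Proposal C: 11×1 + 12×4 + 11×4 + 12×4 + 12×0 + 9×1 = 160
Proposal D: 11×2 + 12×1 + 11×2 + 12×2 + 12×2 + 9×4 = 140
Proposal E: 11×0 + 12×0 + 11×0 + 12×3 + 12×4 + 9×2 = 102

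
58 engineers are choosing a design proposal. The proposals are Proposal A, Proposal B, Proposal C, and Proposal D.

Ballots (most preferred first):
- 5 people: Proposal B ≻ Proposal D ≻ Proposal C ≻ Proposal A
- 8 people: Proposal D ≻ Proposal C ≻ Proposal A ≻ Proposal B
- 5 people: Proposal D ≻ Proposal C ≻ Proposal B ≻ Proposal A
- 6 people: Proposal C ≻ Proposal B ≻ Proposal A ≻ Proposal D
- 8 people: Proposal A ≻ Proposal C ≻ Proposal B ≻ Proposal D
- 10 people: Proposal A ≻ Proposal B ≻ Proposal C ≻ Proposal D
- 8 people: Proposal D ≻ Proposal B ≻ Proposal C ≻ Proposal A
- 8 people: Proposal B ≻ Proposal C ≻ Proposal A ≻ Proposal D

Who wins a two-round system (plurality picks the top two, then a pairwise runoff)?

Proposal A

Round 1 first-place votes: Proposal A 18, Proposal B 13, Proposal C 6, Proposal D 21. Proposal D and Proposal A advance.
Runoff: Proposal D is ranked above Proposal A on 26 ballots, Proposal A above Proposal D on 32.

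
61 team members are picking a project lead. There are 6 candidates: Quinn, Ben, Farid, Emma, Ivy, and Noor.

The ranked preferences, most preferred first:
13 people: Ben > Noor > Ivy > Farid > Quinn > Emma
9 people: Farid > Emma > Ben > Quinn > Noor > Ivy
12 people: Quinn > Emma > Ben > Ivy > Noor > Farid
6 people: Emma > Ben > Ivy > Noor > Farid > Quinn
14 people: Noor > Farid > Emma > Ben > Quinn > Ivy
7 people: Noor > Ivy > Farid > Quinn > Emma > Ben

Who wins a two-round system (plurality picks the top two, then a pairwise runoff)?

Ben

Round 1 first-place votes: Quinn 12, Ben 13, Farid 9, Emma 6, Ivy 0, Noor 21. Noor and Ben advance.
Runoff: Noor is ranked above Ben on 21 ballots, Ben above Noor on 40.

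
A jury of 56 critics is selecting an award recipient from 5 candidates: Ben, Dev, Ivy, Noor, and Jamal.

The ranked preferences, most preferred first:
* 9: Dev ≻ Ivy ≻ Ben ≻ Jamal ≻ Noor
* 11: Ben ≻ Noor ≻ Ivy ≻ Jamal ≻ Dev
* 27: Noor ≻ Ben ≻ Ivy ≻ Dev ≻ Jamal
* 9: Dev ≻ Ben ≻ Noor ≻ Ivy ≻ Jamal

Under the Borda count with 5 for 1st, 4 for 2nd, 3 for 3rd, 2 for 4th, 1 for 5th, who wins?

Ben: 9×3 + 11×5 + 27×4 + 9×4 = 226
Dev: 9×5 + 11×1 + 27×2 + 9×5 = 155
Ivy: 9×4 + 11×3 + 27×3 + 9×2 = 168
Noor: 9×1 + 11×4 + 27×5 + 9×3 = 215
Jamal: 9×2 + 11×2 + 27×1 + 9×1 = 76

Ben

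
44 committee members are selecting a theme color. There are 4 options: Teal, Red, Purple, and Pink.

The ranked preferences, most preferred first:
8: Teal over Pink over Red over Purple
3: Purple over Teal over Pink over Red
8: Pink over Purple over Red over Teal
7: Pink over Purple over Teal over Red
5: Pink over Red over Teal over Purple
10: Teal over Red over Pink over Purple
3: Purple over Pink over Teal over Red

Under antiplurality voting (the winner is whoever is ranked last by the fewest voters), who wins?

Pink

Last-place votes: Teal 8, Red 13, Purple 23, Pink 0.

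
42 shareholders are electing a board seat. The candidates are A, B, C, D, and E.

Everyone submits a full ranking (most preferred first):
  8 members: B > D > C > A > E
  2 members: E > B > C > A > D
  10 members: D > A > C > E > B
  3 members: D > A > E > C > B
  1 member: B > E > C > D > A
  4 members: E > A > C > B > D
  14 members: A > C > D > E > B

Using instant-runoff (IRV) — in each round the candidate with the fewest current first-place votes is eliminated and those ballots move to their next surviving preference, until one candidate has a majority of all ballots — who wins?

D

Round 1: A 14, B 9, C 0, D 13, E 6. C eliminated.
Round 2: A 14, B 9, D 13, E 6. E eliminated.
Round 3: A 18, B 11, D 13. B eliminated.
Round 4: A 20, D 22. D has a majority (≥22).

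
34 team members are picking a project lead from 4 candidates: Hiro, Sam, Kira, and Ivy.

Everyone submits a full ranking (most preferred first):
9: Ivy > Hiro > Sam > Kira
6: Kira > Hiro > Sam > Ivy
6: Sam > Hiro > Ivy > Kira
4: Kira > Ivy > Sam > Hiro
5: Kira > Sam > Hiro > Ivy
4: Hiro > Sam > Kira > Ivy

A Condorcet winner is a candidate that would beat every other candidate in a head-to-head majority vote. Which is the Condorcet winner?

Hiro vs Sam: 19–15
Hiro vs Kira: 19–15
Hiro vs Ivy: 21–13
Hiro beats every other candidate.

Hiro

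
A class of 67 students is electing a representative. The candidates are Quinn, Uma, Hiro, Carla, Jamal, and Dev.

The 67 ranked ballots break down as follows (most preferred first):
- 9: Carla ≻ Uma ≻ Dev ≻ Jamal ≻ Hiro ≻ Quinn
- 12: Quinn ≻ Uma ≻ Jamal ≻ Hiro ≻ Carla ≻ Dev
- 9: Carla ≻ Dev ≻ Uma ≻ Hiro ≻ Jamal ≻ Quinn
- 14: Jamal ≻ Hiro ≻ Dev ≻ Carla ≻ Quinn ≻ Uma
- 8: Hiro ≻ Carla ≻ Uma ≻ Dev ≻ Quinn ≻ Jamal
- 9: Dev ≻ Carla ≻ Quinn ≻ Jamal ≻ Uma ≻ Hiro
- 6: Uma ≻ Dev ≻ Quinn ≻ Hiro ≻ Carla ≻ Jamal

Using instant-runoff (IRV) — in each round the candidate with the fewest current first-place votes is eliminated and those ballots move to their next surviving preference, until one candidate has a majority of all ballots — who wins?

Round 1: Quinn 12, Uma 6, Hiro 8, Carla 18, Jamal 14, Dev 9. Uma eliminated.
Round 2: Quinn 12, Hiro 8, Carla 18, Jamal 14, Dev 15. Hiro eliminated.
Round 3: Quinn 12, Carla 26, Jamal 14, Dev 15. Quinn eliminated.
Round 4: Carla 26, Jamal 26, Dev 15. Dev eliminated.
Round 5: Carla 41, Jamal 26. Carla has a majority (≥34).

Carla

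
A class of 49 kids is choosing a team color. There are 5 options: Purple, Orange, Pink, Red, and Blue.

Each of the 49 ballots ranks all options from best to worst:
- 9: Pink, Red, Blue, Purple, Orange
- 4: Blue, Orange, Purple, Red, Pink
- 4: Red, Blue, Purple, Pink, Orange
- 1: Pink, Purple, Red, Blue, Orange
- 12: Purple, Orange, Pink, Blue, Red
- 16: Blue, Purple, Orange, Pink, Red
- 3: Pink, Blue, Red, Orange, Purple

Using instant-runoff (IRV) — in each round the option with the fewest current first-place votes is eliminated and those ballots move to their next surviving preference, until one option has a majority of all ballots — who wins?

Pink

Round 1: Purple 12, Orange 0, Pink 13, Red 4, Blue 20. Orange eliminated.
Round 2: Purple 12, Pink 13, Red 4, Blue 20. Red eliminated.
Round 3: Purple 12, Pink 13, Blue 24. Purple eliminated.
Round 4: Pink 25, Blue 24. Pink has a majority (≥25).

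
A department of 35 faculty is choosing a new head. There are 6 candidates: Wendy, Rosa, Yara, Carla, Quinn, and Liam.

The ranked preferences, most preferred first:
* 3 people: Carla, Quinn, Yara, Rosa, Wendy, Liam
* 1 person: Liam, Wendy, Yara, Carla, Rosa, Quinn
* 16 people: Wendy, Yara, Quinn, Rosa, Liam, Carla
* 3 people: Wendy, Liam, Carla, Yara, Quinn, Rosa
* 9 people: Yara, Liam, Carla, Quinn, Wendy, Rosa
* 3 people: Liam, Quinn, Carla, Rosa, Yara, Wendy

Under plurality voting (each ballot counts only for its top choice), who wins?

Wendy

First-place votes: Wendy 19, Rosa 0, Yara 9, Carla 3, Quinn 0, Liam 4.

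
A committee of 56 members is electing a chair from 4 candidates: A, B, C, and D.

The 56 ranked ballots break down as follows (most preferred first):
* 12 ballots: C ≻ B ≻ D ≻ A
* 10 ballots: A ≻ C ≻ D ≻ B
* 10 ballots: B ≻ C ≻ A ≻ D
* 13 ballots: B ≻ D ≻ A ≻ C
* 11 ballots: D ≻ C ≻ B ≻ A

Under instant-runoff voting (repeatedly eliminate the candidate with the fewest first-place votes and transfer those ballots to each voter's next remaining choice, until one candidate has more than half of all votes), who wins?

C

Round 1: A 10, B 23, C 12, D 11. A eliminated.
Round 2: B 23, C 22, D 11. D eliminated.
Round 3: B 23, C 33. C has a majority (≥29).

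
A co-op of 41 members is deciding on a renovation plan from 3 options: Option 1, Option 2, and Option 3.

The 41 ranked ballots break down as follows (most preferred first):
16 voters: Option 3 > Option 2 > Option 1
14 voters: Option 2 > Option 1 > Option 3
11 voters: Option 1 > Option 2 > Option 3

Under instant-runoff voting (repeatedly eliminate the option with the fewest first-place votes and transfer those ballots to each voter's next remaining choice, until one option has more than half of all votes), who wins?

Round 1: Option 1 11, Option 2 14, Option 3 16. Option 1 eliminated.
Round 2: Option 2 25, Option 3 16. Option 2 has a majority (≥21).

Option 2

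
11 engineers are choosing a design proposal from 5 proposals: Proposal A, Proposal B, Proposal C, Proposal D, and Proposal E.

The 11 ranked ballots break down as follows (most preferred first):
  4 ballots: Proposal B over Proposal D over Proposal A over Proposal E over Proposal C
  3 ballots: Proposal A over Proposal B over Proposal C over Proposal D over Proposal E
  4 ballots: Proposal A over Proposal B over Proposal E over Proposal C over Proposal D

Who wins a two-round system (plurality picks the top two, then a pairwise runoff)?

Round 1 first-place votes: Proposal A 7, Proposal B 4, Proposal C 0, Proposal D 0, Proposal E 0. Proposal A and Proposal B advance.
Runoff: Proposal A is ranked above Proposal B on 7 ballots, Proposal B above Proposal A on 4.

Proposal A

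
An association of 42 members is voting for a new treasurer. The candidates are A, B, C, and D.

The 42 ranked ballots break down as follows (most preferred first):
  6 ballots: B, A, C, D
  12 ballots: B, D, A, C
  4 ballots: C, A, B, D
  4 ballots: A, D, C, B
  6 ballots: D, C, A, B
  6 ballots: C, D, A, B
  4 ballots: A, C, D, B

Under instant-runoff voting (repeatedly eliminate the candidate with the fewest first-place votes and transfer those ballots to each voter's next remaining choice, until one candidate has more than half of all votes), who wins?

C

Round 1: A 8, B 18, C 10, D 6. D eliminated.
Round 2: A 8, B 18, C 16. A eliminated.
Round 3: B 18, C 24. C has a majority (≥22).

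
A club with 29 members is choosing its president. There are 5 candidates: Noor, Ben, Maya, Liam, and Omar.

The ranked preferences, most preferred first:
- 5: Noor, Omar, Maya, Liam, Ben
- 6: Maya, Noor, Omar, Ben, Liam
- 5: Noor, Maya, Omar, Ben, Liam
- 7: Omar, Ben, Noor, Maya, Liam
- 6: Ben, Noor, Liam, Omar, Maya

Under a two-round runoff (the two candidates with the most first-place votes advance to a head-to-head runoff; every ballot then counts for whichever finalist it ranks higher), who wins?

Round 1 first-place votes: Noor 10, Ben 6, Maya 6, Liam 0, Omar 7. Noor and Omar advance.
Runoff: Noor is ranked above Omar on 22 ballots, Omar above Noor on 7.

Noor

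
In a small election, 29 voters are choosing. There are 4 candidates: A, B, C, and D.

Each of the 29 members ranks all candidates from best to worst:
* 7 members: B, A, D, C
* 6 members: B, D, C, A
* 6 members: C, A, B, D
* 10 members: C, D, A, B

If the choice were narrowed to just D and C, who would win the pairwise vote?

C

D is ranked above C on 13 ballots; C above D on 16.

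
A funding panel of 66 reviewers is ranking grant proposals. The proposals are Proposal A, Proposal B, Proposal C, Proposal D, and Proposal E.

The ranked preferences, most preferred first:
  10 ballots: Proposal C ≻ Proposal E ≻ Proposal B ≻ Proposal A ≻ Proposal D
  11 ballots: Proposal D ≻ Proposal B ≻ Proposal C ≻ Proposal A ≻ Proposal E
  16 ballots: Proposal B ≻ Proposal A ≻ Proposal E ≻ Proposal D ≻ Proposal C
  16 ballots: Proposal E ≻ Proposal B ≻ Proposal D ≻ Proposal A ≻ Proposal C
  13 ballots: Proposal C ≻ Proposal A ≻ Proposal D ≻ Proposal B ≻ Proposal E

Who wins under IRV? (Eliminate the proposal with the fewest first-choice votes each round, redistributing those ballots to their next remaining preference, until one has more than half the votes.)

Proposal B

Round 1: Proposal A 0, Proposal B 16, Proposal C 23, Proposal D 11, Proposal E 16. Proposal A eliminated.
Round 2: Proposal B 16, Proposal C 23, Proposal D 11, Proposal E 16. Proposal D eliminated.
Round 3: Proposal B 27, Proposal C 23, Proposal E 16. Proposal E eliminated.
Round 4: Proposal B 43, Proposal C 23. Proposal B has a majority (≥34).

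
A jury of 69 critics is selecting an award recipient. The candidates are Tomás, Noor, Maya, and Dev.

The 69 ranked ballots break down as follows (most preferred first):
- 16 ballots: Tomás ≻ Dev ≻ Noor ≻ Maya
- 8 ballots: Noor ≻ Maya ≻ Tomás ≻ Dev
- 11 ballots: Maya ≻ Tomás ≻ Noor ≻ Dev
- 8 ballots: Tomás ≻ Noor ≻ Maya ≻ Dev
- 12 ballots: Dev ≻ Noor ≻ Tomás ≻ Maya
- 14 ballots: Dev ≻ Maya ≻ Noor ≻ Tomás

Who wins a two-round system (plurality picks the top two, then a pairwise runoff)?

Round 1 first-place votes: Tomás 24, Noor 8, Maya 11, Dev 26. Dev and Tomás advance.
Runoff: Dev is ranked above Tomás on 26 ballots, Tomás above Dev on 43.

Tomás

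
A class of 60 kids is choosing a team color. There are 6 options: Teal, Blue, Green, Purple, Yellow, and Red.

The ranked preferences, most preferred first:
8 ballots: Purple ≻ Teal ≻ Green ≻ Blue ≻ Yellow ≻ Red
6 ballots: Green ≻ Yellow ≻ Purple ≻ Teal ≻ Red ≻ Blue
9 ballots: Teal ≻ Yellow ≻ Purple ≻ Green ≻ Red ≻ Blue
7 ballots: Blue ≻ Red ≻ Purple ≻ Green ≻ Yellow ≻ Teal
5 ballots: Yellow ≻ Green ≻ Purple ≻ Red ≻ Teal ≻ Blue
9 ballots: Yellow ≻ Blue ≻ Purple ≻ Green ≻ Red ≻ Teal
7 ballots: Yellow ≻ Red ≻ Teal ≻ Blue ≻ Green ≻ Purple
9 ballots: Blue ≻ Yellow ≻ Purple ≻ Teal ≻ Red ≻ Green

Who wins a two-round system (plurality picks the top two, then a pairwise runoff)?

Yellow

Round 1 first-place votes: Teal 9, Blue 16, Green 6, Purple 8, Yellow 21, Red 0. Yellow and Blue advance.
Runoff: Yellow is ranked above Blue on 36 ballots, Blue above Yellow on 24.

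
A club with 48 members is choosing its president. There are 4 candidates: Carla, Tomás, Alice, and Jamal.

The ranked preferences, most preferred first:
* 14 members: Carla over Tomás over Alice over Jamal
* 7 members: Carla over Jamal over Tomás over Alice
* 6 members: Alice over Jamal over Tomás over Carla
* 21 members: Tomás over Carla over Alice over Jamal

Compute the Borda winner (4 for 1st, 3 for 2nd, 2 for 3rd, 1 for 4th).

Carla

Carla: 14×4 + 7×4 + 6×1 + 21×3 = 153
Tomás: 14×3 + 7×2 + 6×2 + 21×4 = 152
Alice: 14×2 + 7×1 + 6×4 + 21×2 = 101
Jamal: 14×1 + 7×3 + 6×3 + 21×1 = 74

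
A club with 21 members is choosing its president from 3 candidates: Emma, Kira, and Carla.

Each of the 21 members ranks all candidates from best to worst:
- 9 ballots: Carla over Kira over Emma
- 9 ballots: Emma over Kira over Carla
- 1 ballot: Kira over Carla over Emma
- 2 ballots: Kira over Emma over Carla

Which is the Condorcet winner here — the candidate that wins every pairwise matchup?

Kira vs Emma: 12–9
Kira vs Carla: 12–9
Kira beats every other candidate.

Kira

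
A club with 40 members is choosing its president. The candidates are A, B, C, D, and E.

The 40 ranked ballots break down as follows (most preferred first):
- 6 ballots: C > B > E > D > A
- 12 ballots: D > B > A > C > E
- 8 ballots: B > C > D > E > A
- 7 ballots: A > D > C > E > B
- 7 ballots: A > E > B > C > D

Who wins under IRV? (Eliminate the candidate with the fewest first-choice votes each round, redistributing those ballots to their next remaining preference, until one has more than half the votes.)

B

Round 1: A 14, B 8, C 6, D 12, E 0. E eliminated.
Round 2: A 14, B 8, C 6, D 12. C eliminated.
Round 3: A 14, B 14, D 12. D eliminated.
Round 4: A 14, B 26. B has a majority (≥21).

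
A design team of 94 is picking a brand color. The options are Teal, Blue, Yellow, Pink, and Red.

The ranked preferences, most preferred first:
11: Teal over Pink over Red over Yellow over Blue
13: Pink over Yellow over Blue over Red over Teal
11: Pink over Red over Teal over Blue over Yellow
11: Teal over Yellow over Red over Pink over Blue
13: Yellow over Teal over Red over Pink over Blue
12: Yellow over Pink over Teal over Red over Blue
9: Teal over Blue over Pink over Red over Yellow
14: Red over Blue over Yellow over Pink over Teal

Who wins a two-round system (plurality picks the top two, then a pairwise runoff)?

Yellow

Round 1 first-place votes: Teal 31, Blue 0, Yellow 25, Pink 24, Red 14. Teal and Yellow advance.
Runoff: Teal is ranked above Yellow on 42 ballots, Yellow above Teal on 52.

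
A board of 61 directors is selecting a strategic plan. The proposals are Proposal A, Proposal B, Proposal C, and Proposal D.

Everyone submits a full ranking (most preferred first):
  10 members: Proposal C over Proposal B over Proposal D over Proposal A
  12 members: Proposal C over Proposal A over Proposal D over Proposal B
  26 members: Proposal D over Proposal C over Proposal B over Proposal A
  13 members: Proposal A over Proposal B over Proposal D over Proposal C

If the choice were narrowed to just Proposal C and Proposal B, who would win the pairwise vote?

Proposal C is ranked above Proposal B on 48 ballots; Proposal B above Proposal C on 13.

Proposal C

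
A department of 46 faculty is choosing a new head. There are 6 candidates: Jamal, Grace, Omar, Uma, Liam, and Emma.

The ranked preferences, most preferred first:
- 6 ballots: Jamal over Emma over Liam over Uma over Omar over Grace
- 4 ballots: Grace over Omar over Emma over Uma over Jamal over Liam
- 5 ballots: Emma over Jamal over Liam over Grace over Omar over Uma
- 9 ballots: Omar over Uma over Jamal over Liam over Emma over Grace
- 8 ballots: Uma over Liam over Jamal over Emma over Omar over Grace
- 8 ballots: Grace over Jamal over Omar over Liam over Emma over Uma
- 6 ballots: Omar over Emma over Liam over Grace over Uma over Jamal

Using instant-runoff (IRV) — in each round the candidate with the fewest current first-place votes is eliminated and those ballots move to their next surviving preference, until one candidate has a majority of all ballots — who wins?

Round 1: Jamal 6, Grace 12, Omar 15, Uma 8, Liam 0, Emma 5. Liam eliminated.
Round 2: Jamal 6, Grace 12, Omar 15, Uma 8, Emma 5. Emma eliminated.
Round 3: Jamal 11, Grace 12, Omar 15, Uma 8. Uma eliminated.
Round 4: Jamal 19, Grace 12, Omar 15. Grace eliminated.
Round 5: Jamal 27, Omar 19. Jamal has a majority (≥24).

Jamal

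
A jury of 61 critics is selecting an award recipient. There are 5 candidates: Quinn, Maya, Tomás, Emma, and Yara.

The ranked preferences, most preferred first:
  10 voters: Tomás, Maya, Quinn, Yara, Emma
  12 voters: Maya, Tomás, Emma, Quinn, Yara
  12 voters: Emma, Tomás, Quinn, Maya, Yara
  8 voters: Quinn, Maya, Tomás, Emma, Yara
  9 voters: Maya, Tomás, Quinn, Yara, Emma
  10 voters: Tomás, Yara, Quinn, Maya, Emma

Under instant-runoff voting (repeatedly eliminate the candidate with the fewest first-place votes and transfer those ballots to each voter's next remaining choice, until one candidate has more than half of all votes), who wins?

Tomás

Round 1: Quinn 8, Maya 21, Tomás 20, Emma 12, Yara 0. Yara eliminated.
Round 2: Quinn 8, Maya 21, Tomás 20, Emma 12. Quinn eliminated.
Round 3: Maya 29, Tomás 20, Emma 12. Emma eliminated.
Round 4: Maya 29, Tomás 32. Tomás has a majority (≥31).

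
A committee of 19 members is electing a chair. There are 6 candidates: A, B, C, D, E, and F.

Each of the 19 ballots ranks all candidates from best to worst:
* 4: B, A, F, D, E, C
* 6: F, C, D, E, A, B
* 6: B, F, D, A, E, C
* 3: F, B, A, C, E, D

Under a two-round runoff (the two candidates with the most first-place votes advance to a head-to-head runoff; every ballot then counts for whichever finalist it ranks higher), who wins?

B

Round 1 first-place votes: A 0, B 10, C 0, D 0, E 0, F 9. B and F advance.
Runoff: B is ranked above F on 10 ballots, F above B on 9.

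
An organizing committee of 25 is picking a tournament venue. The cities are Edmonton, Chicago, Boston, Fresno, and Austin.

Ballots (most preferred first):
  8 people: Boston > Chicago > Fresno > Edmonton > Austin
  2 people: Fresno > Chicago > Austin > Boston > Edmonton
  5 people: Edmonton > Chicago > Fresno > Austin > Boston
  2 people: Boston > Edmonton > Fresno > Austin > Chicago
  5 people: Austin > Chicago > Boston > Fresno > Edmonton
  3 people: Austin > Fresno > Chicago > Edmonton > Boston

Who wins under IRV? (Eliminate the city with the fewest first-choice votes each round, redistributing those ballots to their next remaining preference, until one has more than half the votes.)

Round 1: Edmonton 5, Chicago 0, Boston 10, Fresno 2, Austin 8. Chicago eliminated.
Round 2: Edmonton 5, Boston 10, Fresno 2, Austin 8. Fresno eliminated.
Round 3: Edmonton 5, Boston 10, Austin 10. Edmonton eliminated.
Round 4: Boston 10, Austin 15. Austin has a majority (≥13).

Austin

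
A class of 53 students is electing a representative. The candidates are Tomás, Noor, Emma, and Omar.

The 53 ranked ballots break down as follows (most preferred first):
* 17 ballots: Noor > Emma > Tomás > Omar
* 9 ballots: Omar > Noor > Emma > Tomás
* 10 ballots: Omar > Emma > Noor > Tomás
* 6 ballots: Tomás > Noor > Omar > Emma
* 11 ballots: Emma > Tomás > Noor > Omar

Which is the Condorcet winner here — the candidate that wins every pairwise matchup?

Noor

Noor vs Tomás: 36–17
Noor vs Emma: 32–21
Noor vs Omar: 34–19
Noor beats every other candidate.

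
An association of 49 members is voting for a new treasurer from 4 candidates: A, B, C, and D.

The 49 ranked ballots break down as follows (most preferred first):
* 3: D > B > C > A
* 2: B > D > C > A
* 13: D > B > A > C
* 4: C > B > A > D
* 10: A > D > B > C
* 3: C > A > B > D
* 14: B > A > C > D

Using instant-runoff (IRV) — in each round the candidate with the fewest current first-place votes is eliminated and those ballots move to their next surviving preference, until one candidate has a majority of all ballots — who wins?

Round 1: A 10, B 16, C 7, D 16. C eliminated.
Round 2: A 13, B 20, D 16. A eliminated.
Round 3: B 23, D 26. D has a majority (≥25).

D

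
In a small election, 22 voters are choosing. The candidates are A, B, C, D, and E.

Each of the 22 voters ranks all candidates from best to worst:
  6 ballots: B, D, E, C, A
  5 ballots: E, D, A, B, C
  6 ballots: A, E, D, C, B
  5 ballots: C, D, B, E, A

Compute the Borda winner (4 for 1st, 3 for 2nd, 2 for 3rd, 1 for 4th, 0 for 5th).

A: 6×0 + 5×2 + 6×4 + 5×0 = 34
B: 6×4 + 5×1 + 6×0 + 5×2 = 39
C: 6×1 + 5×0 + 6×1 + 5×4 = 32
D: 6×3 + 5×3 + 6×2 + 5×3 = 60
E: 6×2 + 5×4 + 6×3 + 5×1 = 55

D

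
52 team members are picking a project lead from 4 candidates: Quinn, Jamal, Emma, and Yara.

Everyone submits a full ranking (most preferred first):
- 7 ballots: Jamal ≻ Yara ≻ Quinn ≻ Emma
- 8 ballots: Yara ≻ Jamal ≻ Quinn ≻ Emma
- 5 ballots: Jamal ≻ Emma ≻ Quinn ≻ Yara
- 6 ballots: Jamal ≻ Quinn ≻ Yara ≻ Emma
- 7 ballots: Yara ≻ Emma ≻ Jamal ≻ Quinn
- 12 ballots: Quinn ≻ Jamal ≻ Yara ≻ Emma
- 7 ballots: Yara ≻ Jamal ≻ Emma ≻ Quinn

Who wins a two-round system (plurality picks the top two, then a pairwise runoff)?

Round 1 first-place votes: Quinn 12, Jamal 18, Emma 0, Yara 22. Yara and Jamal advance.
Runoff: Yara is ranked above Jamal on 22 ballots, Jamal above Yara on 30.

Jamal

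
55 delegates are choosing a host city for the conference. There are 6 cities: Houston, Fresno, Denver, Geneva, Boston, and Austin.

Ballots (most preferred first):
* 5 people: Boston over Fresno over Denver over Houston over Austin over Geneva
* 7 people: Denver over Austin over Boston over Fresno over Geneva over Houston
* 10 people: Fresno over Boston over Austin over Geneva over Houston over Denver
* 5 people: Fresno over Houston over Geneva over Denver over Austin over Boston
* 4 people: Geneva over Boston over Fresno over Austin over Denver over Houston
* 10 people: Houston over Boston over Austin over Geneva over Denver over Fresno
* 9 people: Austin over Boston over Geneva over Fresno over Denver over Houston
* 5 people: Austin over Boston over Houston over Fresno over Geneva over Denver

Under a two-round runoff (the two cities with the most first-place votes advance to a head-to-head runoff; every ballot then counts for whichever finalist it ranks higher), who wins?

Round 1 first-place votes: Houston 10, Fresno 15, Denver 7, Geneva 4, Boston 5, Austin 14. Fresno and Austin advance.
Runoff: Fresno is ranked above Austin on 24 ballots, Austin above Fresno on 31.

Austin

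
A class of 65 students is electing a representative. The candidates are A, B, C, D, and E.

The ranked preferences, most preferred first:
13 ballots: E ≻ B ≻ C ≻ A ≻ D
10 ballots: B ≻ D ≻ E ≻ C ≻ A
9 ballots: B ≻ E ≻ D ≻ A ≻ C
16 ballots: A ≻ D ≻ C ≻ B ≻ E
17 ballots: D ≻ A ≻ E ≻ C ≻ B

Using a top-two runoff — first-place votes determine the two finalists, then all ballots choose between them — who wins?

D

Round 1 first-place votes: A 16, B 19, C 0, D 17, E 13. B and D advance.
Runoff: B is ranked above D on 32 ballots, D above B on 33.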